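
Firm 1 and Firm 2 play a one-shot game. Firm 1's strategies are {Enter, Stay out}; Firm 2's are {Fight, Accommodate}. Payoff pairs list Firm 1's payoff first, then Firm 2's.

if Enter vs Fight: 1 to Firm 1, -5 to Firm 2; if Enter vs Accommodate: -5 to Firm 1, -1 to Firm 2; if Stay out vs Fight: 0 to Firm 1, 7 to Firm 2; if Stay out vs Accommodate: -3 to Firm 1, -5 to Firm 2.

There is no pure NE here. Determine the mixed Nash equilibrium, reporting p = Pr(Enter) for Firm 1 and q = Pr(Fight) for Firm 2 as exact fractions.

p = 3/4, q = 2/3

Each player's mixing probability is pinned down by making the *other* player indifferent.
Firm 2 indifferent between Fight and Accommodate: p·(-5) + (1−p)·7 = p·(-1) + (1−p)·(-5) ⟹ 7 + (-12)p = (-5) + 4p ⟹ p = 3/4.
Firm 1 indifferent between Enter and Stay out: q·1 + (1−q)·(-5) = q·0 + (1−q)·(-3) ⟹ (-5) + 6q = (-3) + 3q ⟹ q = 2/3.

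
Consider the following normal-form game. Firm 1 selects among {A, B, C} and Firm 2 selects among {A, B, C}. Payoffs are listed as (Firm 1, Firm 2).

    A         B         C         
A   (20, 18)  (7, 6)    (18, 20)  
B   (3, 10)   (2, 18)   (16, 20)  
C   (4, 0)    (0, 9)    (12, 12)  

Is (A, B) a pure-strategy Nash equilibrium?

No

Holding Firm 2 at B: Firm 1 gets 7 from A, versus 2 from B, 0 from C. No profitable deviation for Firm 1.
Holding Firm 1 at A: Firm 2 gets 6 from B but could get 20 by switching to C. Firm 2 has a profitable deviation.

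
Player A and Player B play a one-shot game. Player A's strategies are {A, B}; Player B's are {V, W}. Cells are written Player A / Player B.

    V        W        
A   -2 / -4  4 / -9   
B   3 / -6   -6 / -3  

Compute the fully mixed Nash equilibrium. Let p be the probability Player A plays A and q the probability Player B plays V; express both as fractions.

p = 3/8, q = 2/3

In a mixed NE each player is indifferent between their pure strategies, so the opponent's mix sets the indifference.
Player B indifferent between V and W: p·(-4) + (1−p)·(-6) = p·(-9) + (1−p)·(-3) ⟹ (-6) + 2p = (-3) + (-6)p ⟹ p = 3/8.
Player A indifferent between A and B: q·(-2) + (1−q)·4 = q·3 + (1−q)·(-6) ⟹ 4 + (-6)q = (-6) + 9q ⟹ q = 2/3.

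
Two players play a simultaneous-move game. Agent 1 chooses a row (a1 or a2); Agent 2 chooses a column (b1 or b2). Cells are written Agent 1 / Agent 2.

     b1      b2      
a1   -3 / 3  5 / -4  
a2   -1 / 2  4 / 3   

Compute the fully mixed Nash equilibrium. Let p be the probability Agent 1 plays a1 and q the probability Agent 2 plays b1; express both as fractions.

In a mixed NE each player is indifferent between their pure strategies, so the opponent's mix sets the indifference.
Agent 2 indifferent between b1 and b2: p·3 + (1−p)·2 = p·(-4) + (1−p)·3 ⟹ 2 + 1p = 3 + (-7)p ⟹ p = 1/8.
Agent 1 indifferent between a1 and a2: q·(-3) + (1−q)·5 = q·(-1) + (1−q)·4 ⟹ 5 + (-8)q = 4 + (-5)q ⟹ q = 1/3.

p = 1/8, q = 1/3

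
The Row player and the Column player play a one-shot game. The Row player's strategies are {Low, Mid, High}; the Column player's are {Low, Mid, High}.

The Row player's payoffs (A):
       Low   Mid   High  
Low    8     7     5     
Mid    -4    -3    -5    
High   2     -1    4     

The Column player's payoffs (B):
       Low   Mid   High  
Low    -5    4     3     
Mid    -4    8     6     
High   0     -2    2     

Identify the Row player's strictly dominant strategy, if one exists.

Low

Check whether one of the Row player's strategies beats all alternatives regardless of what the opponent does.
Low strictly dominates: vs Low: 8 > each of {-4, 2}; vs Mid: 7 > each of {-3, -1}; vs High: 5 > each of {-5, 4}.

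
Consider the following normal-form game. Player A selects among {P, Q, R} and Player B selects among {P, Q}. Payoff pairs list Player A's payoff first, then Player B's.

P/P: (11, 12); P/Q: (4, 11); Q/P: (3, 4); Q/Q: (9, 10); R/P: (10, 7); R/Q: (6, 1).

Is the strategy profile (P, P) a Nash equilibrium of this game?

Holding Player B at P: Player A gets 11 from P, versus 3 from Q, 10 from R. No profitable deviation for Player A.
Holding Player A at P: Player B gets 12 from P, versus 11 from Q. No profitable deviation for Player B either.

Yes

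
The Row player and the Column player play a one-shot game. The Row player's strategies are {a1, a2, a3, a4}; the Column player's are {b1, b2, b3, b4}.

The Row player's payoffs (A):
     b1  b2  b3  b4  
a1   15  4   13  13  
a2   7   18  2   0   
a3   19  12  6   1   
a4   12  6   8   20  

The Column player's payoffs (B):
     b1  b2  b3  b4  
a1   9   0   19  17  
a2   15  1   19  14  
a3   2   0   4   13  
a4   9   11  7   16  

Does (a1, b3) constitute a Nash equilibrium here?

Holding the Column player at b3: the Row player gets 13 from a1, versus 2 from a2, 6 from a3, 8 from a4. No profitable deviation for the Row player.
Holding the Row player at a1: the Column player gets 19 from b3, versus 9 from b1, 0 from b2, 17 from b4. No profitable deviation for the Column player either.

Yes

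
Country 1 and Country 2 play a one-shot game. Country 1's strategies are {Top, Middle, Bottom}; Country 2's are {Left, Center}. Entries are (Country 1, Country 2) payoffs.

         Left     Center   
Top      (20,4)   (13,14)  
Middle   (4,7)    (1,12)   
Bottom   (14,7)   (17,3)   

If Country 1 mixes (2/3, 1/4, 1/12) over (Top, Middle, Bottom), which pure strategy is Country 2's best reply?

Compute Country 2's expected payoff from each pure strategy against the given mix.
Left: (2/3)·4 + (1/4)·7 + (1/12)·7 = 5
Center: (2/3)·14 + (1/4)·12 + (1/12)·3 = 151/12
Highest expected payoff is 151/12, from Center.

Center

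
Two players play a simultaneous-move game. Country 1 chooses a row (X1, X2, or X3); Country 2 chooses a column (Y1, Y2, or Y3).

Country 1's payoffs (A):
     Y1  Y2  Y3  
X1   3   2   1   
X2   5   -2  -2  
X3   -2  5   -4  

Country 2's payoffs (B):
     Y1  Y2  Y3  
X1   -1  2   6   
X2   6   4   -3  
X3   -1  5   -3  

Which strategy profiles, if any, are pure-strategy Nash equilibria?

(X1, Y3), (X2, Y1), and (X3, Y2)

A profile is a Nash equilibrium when each player is best-responding to the other.
Country 1's best responses — vs Y1: X2 (payoff 5); vs Y2: X3 (payoff 5); vs Y3: X1 (payoff 1).
Country 2's best responses — vs X1: Y3 (payoff 6); vs X2: Y1 (payoff 6); vs X3: Y2 (payoff 5).
Mutual best responses occur at (X1, Y3), (X2, Y1), and (X3, Y2); at each, neither player gains by switching.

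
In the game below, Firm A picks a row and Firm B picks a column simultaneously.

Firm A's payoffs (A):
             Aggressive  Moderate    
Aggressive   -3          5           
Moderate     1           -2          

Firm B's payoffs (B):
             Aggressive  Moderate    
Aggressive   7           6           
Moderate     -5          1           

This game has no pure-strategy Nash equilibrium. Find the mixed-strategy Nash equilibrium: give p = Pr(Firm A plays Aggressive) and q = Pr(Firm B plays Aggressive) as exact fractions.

p = 6/7, q = 7/11

Each player's mixing probability is pinned down by making the *other* player indifferent.
Firm B indifferent between Aggressive and Moderate: p·7 + (1−p)·(-5) = p·6 + (1−p)·1 ⟹ (-5) + 12p = 1 + 5p ⟹ p = 6/7.
Firm A indifferent between Aggressive and Moderate: q·(-3) + (1−q)·5 = q·1 + (1−q)·(-2) ⟹ 5 + (-8)q = (-2) + 3q ⟹ q = 7/11.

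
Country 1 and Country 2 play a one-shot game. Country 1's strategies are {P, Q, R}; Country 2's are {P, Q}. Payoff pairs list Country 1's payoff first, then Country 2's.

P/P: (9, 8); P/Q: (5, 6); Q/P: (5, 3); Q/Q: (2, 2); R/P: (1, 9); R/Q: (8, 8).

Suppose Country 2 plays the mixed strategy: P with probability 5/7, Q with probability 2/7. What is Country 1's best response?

P

Country 1's best reply maximizes expected payoff against the mix.
P: (5/7)·9 + (2/7)·5 = 55/7
Q: (5/7)·5 + (2/7)·2 = 29/7
R: (5/7)·1 + (2/7)·8 = 3
Highest expected payoff is 55/7, from P.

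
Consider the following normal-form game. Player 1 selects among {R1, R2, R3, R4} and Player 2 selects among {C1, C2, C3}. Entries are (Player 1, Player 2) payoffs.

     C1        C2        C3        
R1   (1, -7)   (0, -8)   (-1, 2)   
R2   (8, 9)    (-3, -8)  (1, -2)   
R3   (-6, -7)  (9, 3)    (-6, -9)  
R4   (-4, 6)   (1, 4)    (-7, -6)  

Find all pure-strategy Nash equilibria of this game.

(R2, C1) and (R3, C2)

Find each player's best response to every opponent strategy; NE are the intersections.
Player 1's best responses — vs C1: R2 (payoff 8); vs C2: R3 (payoff 9); vs C3: R2 (payoff 1).
Player 2's best responses — vs R1: C3 (payoff 2); vs R2: C1 (payoff 9); vs R3: C2 (payoff 3); vs R4: C1 (payoff 6).
Mutual best responses occur at (R2, C1) and (R3, C2); at each, neither player gains by switching.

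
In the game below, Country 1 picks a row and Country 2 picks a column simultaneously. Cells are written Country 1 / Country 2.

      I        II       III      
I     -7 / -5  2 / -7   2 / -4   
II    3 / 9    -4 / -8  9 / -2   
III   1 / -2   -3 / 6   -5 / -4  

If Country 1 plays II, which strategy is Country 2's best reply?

I

With Country 1 fixed at II, Country 2's payoffs are: I → 9, II → -8, III → -2.
The maximum is 9, achieved by I.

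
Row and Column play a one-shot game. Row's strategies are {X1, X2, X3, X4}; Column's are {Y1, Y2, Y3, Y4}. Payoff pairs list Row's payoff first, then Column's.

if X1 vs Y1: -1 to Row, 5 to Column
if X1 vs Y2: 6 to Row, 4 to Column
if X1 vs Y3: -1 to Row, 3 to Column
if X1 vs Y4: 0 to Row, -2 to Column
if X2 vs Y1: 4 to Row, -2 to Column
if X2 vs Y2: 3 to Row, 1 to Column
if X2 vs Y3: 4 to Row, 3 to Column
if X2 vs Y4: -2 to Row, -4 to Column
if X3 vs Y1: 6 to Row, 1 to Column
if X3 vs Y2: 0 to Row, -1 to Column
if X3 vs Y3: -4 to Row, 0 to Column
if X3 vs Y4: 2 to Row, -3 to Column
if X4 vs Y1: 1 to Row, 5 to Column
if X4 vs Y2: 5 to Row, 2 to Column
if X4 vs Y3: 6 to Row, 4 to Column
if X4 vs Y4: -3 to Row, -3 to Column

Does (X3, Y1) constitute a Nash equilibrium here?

Yes

Holding Column at Y1: Row gets 6 from X3, versus -1 from X1, 4 from X2, 1 from X4. No profitable deviation for Row.
Holding Row at X3: Column gets 1 from Y1, versus -1 from Y2, 0 from Y3, -3 from Y4. No profitable deviation for Column either.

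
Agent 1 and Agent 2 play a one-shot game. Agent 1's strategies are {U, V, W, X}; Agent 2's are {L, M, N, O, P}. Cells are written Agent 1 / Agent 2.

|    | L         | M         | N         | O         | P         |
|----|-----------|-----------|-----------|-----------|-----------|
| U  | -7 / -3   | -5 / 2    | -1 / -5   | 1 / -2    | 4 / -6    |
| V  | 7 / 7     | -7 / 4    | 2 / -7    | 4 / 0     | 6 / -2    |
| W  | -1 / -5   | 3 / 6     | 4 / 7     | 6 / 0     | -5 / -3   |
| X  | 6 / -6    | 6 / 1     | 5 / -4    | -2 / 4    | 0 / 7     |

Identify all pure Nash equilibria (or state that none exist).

A profile is a Nash equilibrium when each player is best-responding to the other.
Agent 1's best responses — vs L: V (payoff 7); vs M: X (payoff 6); vs N: X (payoff 5); vs O: W (payoff 6); vs P: V (payoff 6).
Agent 2's best responses — vs U: M (payoff 2); vs V: L (payoff 7); vs W: N (payoff 7); vs X: P (payoff 7).
The only mutual best response is (V, L); neither player gains by switching there.

(V, L)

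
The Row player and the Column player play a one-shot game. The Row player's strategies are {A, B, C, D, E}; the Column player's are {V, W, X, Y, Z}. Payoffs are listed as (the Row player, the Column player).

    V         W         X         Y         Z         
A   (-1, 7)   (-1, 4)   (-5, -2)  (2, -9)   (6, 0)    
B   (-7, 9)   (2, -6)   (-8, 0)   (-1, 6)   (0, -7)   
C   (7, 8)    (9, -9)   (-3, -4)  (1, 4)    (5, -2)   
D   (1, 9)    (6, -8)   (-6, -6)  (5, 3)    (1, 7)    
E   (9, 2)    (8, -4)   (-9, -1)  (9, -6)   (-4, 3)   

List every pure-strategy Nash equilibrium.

No pure-strategy Nash equilibrium

Find each player's best response to every opponent strategy; NE are the intersections.
The Row player's best responses — vs V: E (payoff 9); vs W: C (payoff 9); vs X: C (payoff -3); vs Y: E (payoff 9); vs Z: A (payoff 6).
The Column player's best responses — vs A: V (payoff 7); vs B: V (payoff 9); vs C: V (payoff 8); vs D: V (payoff 9); vs E: Z (payoff 3).
No cell has both players best-responding. For instance, the Row player's best reply to V is E, but against E the Column player prefers Z over V.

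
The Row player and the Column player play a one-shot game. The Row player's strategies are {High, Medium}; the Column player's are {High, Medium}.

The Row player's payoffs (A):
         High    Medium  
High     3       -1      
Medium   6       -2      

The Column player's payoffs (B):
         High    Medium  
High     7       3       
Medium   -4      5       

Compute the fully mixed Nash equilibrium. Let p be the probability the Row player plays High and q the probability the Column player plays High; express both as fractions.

Each player's mixing probability is pinned down by making the *other* player indifferent.
The Column player indifferent between High and Medium: p·7 + (1−p)·(-4) = p·3 + (1−p)·5 ⟹ (-4) + 11p = 5 + (-2)p ⟹ p = 9/13.
The Row player indifferent between High and Medium: q·3 + (1−q)·(-1) = q·6 + (1−q)·(-2) ⟹ (-1) + 4q = (-2) + 8q ⟹ q = 1/4.

p = 9/13, q = 1/4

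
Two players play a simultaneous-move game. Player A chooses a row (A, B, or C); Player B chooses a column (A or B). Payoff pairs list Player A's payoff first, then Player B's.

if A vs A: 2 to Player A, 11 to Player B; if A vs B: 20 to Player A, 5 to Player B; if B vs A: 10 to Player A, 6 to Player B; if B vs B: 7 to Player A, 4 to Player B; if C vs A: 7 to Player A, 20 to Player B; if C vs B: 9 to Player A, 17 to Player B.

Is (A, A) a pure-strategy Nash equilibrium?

No

Holding Player B at A: Player A gets 2 from A but could get 10 by switching to B. Player A has a profitable deviation.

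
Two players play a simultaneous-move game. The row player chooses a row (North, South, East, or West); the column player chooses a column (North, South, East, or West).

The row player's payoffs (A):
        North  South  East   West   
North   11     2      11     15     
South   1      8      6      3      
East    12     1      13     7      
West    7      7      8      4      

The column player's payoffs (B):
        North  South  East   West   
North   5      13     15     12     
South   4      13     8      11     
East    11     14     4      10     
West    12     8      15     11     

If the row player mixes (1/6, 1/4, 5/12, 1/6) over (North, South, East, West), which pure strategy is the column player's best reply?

The column player's best reply maximizes expected payoff against the mix.
North: (1/6)·5 + (1/4)·4 + (5/12)·11 + (1/6)·12 = 101/12
South: (1/6)·13 + (1/4)·13 + (5/12)·14 + (1/6)·8 = 151/12
East: (1/6)·15 + (1/4)·8 + (5/12)·4 + (1/6)·15 = 26/3
West: (1/6)·12 + (1/4)·11 + (5/12)·10 + (1/6)·11 = 43/4
Highest expected payoff is 151/12, from South.

South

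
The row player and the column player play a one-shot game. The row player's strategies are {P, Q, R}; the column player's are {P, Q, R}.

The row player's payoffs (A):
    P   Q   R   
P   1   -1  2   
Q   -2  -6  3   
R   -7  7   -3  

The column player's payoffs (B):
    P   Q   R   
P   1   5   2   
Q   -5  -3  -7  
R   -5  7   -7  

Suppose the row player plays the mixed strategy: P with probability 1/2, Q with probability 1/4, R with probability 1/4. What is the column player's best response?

Q

Compute the column player's expected payoff from each pure strategy against the given mix.
P: (1/2)·1 + (1/4)·(-5) + (1/4)·(-5) = -2
Q: (1/2)·5 + (1/4)·(-3) + (1/4)·7 = 7/2
R: (1/2)·2 + (1/4)·(-7) + (1/4)·(-7) = -5/2
Highest expected payoff is 7/2, from Q.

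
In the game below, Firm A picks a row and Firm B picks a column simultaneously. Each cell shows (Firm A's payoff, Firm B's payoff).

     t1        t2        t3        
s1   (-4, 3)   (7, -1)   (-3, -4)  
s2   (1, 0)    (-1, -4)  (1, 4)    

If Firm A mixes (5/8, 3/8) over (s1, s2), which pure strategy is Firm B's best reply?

Compute Firm B's expected payoff from each pure strategy against the given mix.
t1: (5/8)·3 + (3/8)·0 = 15/8
t2: (5/8)·(-1) + (3/8)·(-4) = -17/8
t3: (5/8)·(-4) + (3/8)·4 = -1
Highest expected payoff is 15/8, from t1.

t1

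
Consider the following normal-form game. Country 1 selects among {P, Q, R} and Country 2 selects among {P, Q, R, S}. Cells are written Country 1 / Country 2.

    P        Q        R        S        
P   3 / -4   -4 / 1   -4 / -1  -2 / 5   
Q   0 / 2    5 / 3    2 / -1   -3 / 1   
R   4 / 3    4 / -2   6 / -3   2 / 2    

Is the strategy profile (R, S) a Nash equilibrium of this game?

Holding Country 2 at S: Country 1 gets 2 from R, versus -2 from P, -3 from Q. No profitable deviation for Country 1.
Holding Country 1 at R: Country 2 gets 2 from S but could get 3 by switching to P. Country 2 has a profitable deviation.

No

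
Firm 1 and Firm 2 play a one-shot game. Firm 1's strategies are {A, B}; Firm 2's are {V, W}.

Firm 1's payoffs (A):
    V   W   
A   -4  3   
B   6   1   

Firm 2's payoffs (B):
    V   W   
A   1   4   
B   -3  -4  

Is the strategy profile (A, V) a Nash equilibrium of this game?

No

Holding Firm 2 at V: Firm 1 gets -4 from A but could get 6 by switching to B. Firm 1 has a profitable deviation.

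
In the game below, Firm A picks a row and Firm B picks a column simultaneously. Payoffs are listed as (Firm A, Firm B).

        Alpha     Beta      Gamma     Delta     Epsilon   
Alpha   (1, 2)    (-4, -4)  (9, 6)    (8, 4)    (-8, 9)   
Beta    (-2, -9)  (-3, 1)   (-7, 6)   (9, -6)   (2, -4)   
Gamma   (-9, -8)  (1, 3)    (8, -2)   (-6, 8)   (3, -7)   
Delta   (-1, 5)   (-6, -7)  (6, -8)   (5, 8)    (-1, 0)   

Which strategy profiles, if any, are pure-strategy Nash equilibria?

A profile is a Nash equilibrium when each player is best-responding to the other.
Firm A's best responses — vs Alpha: Alpha (payoff 1); vs Beta: Gamma (payoff 1); vs Gamma: Alpha (payoff 9); vs Delta: Beta (payoff 9); vs Epsilon: Gamma (payoff 3).
Firm B's best responses — vs Alpha: Epsilon (payoff 9); vs Beta: Gamma (payoff 6); vs Gamma: Delta (payoff 8); vs Delta: Delta (payoff 8).
No cell has both players best-responding. For instance, Firm A's best reply to Gamma is Alpha, but against Alpha Firm B prefers Epsilon over Gamma.

None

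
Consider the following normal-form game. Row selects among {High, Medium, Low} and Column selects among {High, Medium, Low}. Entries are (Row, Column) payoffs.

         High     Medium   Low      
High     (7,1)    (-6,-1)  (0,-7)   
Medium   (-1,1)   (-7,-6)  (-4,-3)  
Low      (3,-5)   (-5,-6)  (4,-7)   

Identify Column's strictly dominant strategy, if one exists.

A strategy is strictly dominant if it gives Column a strictly higher payoff than every other strategy, against every choice by the opponent.
High strictly dominates: vs High: 1 > each of {-1, -7}; vs Medium: 1 > each of {-6, -3}; vs Low: -5 > each of {-6, -7}.

High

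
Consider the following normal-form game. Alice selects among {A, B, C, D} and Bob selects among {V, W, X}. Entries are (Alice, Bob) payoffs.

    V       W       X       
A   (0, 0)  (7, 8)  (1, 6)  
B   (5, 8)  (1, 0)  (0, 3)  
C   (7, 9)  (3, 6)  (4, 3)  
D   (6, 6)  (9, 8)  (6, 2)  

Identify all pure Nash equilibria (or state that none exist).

(C, V) and (D, W)

A profile is a Nash equilibrium when each player is best-responding to the other.
Alice's best responses — vs V: C (payoff 7); vs W: D (payoff 9); vs X: D (payoff 6).
Bob's best responses — vs A: W (payoff 8); vs B: V (payoff 8); vs C: V (payoff 9); vs D: W (payoff 8).
Mutual best responses occur at (C, V) and (D, W); at each, neither player gains by switching.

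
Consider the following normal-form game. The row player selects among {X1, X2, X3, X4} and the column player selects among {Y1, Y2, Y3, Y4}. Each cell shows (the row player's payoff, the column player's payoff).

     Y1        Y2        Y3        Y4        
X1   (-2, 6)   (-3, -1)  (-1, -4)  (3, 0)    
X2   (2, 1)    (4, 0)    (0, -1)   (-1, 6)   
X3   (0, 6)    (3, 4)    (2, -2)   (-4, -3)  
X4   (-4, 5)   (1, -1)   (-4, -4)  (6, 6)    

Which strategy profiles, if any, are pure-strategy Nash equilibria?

A profile is a Nash equilibrium when each player is best-responding to the other.
The row player's best responses — vs Y1: X2 (payoff 2); vs Y2: X2 (payoff 4); vs Y3: X3 (payoff 2); vs Y4: X4 (payoff 6).
The column player's best responses — vs X1: Y1 (payoff 6); vs X2: Y4 (payoff 6); vs X3: Y1 (payoff 6); vs X4: Y4 (payoff 6).
The only mutual best response is (X4, Y4); neither player gains by switching there.

(X4, Y4)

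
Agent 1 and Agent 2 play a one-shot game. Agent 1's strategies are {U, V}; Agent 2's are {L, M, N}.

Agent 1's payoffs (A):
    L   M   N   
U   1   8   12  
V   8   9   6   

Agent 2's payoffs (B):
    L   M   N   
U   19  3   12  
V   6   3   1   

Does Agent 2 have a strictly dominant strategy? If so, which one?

A strategy is strictly dominant if it gives Agent 2 a strictly higher payoff than every other strategy, against every choice by the opponent.
L strictly dominates: vs U: 19 > each of {3, 12}; vs V: 6 > each of {3, 1}.

L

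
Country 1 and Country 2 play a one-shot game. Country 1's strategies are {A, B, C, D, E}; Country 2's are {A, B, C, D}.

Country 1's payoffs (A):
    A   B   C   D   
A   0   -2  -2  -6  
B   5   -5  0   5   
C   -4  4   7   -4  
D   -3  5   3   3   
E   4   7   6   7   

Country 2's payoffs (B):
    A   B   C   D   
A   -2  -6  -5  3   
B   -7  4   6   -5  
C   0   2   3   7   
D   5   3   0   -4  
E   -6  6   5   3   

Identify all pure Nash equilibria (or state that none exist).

(E, B)

A profile is a Nash equilibrium when each player is best-responding to the other.
Country 1's best responses — vs A: B (payoff 5); vs B: E (payoff 7); vs C: C (payoff 7); vs D: E (payoff 7).
Country 2's best responses — vs A: D (payoff 3); vs B: C (payoff 6); vs C: D (payoff 7); vs D: A (payoff 5); vs E: B (payoff 6).
The only mutual best response is (E, B); neither player gains by switching there.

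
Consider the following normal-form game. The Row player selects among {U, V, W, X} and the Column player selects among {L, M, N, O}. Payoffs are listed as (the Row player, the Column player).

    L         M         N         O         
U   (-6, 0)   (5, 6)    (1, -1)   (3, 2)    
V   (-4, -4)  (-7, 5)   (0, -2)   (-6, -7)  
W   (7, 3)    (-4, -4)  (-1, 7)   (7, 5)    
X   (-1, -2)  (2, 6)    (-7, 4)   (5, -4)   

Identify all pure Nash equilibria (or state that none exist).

(U, M)

Find each player's best response to every opponent strategy; NE are the intersections.
The Row player's best responses — vs L: W (payoff 7); vs M: U (payoff 5); vs N: U (payoff 1); vs O: W (payoff 7).
The Column player's best responses — vs U: M (payoff 6); vs V: M (payoff 5); vs W: N (payoff 7); vs X: M (payoff 6).
The only mutual best response is (U, M); neither player gains by switching there.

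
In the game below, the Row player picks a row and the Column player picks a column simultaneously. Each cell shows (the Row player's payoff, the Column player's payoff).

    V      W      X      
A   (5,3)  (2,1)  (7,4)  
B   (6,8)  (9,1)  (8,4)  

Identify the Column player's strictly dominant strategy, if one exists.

No strictly dominant strategy

Check whether one of the Column player's strategies beats all alternatives regardless of what the opponent does.
V is not dominant: against A, X gives 4 > 3.
W is not dominant: against A, V gives 3 > 1.
X is not dominant: against B, V gives 8 > 4.
No single strategy is best against every opponent action.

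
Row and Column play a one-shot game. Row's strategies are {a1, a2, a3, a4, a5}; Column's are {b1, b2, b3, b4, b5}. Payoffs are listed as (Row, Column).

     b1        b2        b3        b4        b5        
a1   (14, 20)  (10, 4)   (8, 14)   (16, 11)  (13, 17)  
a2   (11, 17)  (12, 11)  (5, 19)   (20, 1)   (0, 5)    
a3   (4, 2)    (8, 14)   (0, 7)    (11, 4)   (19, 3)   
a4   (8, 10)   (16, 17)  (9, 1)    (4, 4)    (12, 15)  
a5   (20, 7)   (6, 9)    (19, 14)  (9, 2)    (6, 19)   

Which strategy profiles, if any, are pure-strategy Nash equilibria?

Check mutual best responses: a cell is a NE iff neither player can gain by unilaterally deviating.
Row's best responses — vs b1: a5 (payoff 20); vs b2: a4 (payoff 16); vs b3: a5 (payoff 19); vs b4: a2 (payoff 20); vs b5: a3 (payoff 19).
Column's best responses — vs a1: b1 (payoff 20); vs a2: b3 (payoff 19); vs a3: b2 (payoff 14); vs a4: b2 (payoff 17); vs a5: b5 (payoff 19).
The only mutual best response is (a4, b2); neither player gains by switching there.

(a4, b2)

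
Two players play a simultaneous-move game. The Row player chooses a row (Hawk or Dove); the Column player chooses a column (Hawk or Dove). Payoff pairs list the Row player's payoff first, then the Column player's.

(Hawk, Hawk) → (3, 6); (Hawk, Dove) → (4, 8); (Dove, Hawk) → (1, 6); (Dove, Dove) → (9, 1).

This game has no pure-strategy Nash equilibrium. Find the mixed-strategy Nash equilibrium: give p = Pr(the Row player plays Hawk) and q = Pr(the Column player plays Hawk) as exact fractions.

In a mixed NE each player is indifferent between their pure strategies, so the opponent's mix sets the indifference.
The Column player indifferent between Hawk and Dove: p·6 + (1−p)·6 = p·8 + (1−p)·1 ⟹ 6 + 0p = 1 + 7p ⟹ p = 5/7.
The Row player indifferent between Hawk and Dove: q·3 + (1−q)·4 = q·1 + (1−q)·9 ⟹ 4 + (-1)q = 9 + (-8)q ⟹ q = 5/7.

p = 5/7, q = 5/7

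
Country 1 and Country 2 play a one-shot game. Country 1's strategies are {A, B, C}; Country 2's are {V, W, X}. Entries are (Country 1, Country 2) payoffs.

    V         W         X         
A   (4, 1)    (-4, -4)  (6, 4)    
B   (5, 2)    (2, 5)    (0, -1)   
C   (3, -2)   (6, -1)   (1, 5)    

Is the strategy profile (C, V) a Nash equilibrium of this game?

No

Holding Country 2 at V: Country 1 gets 3 from C but could get 5 by switching to B. Country 1 has a profitable deviation.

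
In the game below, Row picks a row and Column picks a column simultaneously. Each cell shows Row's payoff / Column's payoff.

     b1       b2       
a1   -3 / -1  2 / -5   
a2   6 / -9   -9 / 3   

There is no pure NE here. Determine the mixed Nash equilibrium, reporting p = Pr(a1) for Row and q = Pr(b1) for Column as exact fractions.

Each player's mixing probability is pinned down by making the *other* player indifferent.
Column indifferent between b1 and b2: p·(-1) + (1−p)·(-9) = p·(-5) + (1−p)·3 ⟹ (-9) + 8p = 3 + (-8)p ⟹ p = 3/4.
Row indifferent between a1 and a2: q·(-3) + (1−q)·2 = q·6 + (1−q)·(-9) ⟹ 2 + (-5)q = (-9) + 15q ⟹ q = 11/20.

p = 3/4, q = 11/20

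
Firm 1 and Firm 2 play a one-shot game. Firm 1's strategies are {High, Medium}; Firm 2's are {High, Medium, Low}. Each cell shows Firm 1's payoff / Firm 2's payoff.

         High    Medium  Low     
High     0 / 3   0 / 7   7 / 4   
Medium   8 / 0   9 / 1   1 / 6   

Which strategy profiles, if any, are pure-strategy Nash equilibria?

None

A profile is a Nash equilibrium when each player is best-responding to the other.
Firm 1's best responses — vs High: Medium (payoff 8); vs Medium: Medium (payoff 9); vs Low: High (payoff 7).
Firm 2's best responses — vs High: Medium (payoff 7); vs Medium: Low (payoff 6).
No cell has both players best-responding. For instance, Firm 1's best reply to Medium is Medium, but against Medium Firm 2 prefers Low over Medium.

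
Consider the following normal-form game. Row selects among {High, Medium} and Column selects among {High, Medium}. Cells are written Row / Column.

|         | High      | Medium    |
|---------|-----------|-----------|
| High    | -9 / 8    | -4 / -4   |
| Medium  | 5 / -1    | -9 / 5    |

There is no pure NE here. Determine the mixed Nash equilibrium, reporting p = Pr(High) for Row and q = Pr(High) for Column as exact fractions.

In a mixed NE each player is indifferent between their pure strategies, so the opponent's mix sets the indifference.
Column indifferent between High and Medium: p·8 + (1−p)·(-1) = p·(-4) + (1−p)·5 ⟹ (-1) + 9p = 5 + (-9)p ⟹ p = 1/3.
Row indifferent between High and Medium: q·(-9) + (1−q)·(-4) = q·5 + (1−q)·(-9) ⟹ (-4) + (-5)q = (-9) + 14q ⟹ q = 5/19.

p = 1/3, q = 5/19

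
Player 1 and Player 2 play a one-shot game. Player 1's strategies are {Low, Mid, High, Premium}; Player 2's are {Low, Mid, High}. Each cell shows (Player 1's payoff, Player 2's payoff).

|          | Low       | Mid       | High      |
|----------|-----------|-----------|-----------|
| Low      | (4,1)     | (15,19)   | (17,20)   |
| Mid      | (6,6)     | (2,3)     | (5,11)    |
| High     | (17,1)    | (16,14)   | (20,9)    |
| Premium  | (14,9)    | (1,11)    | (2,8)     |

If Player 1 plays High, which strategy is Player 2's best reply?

Mid

With Player 1 fixed at High, Player 2's payoffs are: Low → 1, Mid → 14, High → 9.
The maximum is 14, achieved by Mid.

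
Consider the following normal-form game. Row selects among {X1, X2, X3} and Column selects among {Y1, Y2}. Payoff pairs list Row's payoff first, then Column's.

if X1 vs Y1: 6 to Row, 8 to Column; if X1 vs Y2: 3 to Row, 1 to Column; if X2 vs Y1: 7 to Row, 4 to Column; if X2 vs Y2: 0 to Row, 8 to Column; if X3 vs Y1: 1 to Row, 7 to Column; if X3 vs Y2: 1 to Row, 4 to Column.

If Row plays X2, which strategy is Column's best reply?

Y2

With Row fixed at X2, Column's payoffs are: Y1 → 4, Y2 → 8.
The maximum is 8, achieved by Y2.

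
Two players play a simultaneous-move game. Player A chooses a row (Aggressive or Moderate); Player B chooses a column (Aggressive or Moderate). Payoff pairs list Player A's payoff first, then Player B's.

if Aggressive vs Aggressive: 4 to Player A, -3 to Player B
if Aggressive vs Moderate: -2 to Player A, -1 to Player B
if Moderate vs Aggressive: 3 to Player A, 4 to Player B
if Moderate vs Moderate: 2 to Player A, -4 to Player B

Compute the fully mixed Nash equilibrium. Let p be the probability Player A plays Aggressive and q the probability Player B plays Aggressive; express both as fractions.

Each player's mixing probability is pinned down by making the *other* player indifferent.
Player B indifferent between Aggressive and Moderate: p·(-3) + (1−p)·4 = p·(-1) + (1−p)·(-4) ⟹ 4 + (-7)p = (-4) + 3p ⟹ p = 4/5.
Player A indifferent between Aggressive and Moderate: q·4 + (1−q)·(-2) = q·3 + (1−q)·2 ⟹ (-2) + 6q = 2 + 1q ⟹ q = 4/5.

p = 4/5, q = 4/5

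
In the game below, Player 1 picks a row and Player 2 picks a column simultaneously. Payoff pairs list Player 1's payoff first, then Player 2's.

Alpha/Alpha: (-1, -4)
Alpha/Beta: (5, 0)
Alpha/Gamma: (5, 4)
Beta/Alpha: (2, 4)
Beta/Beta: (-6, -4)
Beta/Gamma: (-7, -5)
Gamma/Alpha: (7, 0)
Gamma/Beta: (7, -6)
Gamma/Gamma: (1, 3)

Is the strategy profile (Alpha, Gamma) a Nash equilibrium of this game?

Yes

Holding Player 2 at Gamma: Player 1 gets 5 from Alpha, versus -7 from Beta, 1 from Gamma. No profitable deviation for Player 1.
Holding Player 1 at Alpha: Player 2 gets 4 from Gamma, versus -4 from Alpha, 0 from Beta. No profitable deviation for Player 2 either.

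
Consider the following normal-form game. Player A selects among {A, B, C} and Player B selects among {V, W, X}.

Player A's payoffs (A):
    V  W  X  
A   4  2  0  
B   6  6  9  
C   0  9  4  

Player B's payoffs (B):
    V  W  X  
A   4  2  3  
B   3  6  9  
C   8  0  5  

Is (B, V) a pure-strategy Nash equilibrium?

No

Holding Player B at V: Player A gets 6 from B, versus 4 from A, 0 from C. No profitable deviation for Player A.
Holding Player A at B: Player B gets 3 from V but could get 9 by switching to X. Player B has a profitable deviation.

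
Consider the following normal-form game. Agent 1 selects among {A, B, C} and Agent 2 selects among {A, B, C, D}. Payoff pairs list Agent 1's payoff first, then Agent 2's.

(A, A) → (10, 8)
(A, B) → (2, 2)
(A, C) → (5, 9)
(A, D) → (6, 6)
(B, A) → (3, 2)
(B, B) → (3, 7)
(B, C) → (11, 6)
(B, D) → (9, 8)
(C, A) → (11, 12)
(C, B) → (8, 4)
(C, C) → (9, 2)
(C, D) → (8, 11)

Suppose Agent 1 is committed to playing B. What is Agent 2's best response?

With Agent 1 fixed at B, Agent 2's payoffs are: A → 2, B → 7, C → 6, D → 8.
The maximum is 8, achieved by D.

D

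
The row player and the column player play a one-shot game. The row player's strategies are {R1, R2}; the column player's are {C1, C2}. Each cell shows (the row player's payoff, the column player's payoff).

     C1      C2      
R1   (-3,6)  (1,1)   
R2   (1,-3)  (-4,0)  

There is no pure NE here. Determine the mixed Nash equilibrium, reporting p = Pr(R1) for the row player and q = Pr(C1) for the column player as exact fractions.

p = 3/8, q = 5/9

Each player's mixing probability is pinned down by making the *other* player indifferent.
The column player indifferent between C1 and C2: p·6 + (1−p)·(-3) = p·1 + (1−p)·0 ⟹ (-3) + 9p = 0 + 1p ⟹ p = 3/8.
The row player indifferent between R1 and R2: q·(-3) + (1−q)·1 = q·1 + (1−q)·(-4) ⟹ 1 + (-4)q = (-4) + 5q ⟹ q = 5/9.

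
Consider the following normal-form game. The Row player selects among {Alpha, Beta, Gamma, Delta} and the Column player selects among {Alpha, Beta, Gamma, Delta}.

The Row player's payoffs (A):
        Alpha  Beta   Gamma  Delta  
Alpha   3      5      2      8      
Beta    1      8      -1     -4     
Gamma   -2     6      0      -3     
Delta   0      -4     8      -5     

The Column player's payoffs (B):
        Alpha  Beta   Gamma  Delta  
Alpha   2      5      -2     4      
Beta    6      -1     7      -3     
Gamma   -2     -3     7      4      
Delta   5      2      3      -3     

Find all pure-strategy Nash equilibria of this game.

None

Find each player's best response to every opponent strategy; NE are the intersections.
The Row player's best responses — vs Alpha: Alpha (payoff 3); vs Beta: Beta (payoff 8); vs Gamma: Delta (payoff 8); vs Delta: Alpha (payoff 8).
The Column player's best responses — vs Alpha: Beta (payoff 5); vs Beta: Gamma (payoff 7); vs Gamma: Gamma (payoff 7); vs Delta: Alpha (payoff 5).
No cell has both players best-responding. For instance, the Row player's best reply to Gamma is Delta, but against Delta the Column player prefers Alpha over Gamma.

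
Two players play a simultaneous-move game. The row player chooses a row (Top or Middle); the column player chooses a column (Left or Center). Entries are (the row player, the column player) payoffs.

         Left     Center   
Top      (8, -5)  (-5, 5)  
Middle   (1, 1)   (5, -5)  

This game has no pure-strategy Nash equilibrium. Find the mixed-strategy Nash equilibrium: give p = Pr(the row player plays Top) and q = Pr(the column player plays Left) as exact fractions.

In a mixed NE each player is indifferent between their pure strategies, so the opponent's mix sets the indifference.
The column player indifferent between Left and Center: p·(-5) + (1−p)·1 = p·5 + (1−p)·(-5) ⟹ 1 + (-6)p = (-5) + 10p ⟹ p = 3/8.
The row player indifferent between Top and Middle: q·8 + (1−q)·(-5) = q·1 + (1−q)·5 ⟹ (-5) + 13q = 5 + (-4)q ⟹ q = 10/17.

p = 3/8, q = 10/17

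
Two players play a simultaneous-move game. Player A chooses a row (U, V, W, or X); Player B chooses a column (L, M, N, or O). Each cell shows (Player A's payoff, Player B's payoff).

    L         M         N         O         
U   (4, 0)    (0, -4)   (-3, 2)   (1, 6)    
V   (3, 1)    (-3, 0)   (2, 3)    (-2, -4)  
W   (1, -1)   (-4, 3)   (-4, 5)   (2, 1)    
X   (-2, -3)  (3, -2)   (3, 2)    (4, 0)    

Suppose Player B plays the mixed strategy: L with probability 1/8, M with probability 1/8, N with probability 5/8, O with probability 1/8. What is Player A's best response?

X

Player A's best reply maximizes expected payoff against the mix.
U: (1/8)·4 + (1/8)·0 + (5/8)·(-3) + (1/8)·1 = -5/4
V: (1/8)·3 + (1/8)·(-3) + (5/8)·2 + (1/8)·(-2) = 1
W: (1/8)·1 + (1/8)·(-4) + (5/8)·(-4) + (1/8)·2 = -21/8
X: (1/8)·(-2) + (1/8)·3 + (5/8)·3 + (1/8)·4 = 5/2
Highest expected payoff is 5/2, from X.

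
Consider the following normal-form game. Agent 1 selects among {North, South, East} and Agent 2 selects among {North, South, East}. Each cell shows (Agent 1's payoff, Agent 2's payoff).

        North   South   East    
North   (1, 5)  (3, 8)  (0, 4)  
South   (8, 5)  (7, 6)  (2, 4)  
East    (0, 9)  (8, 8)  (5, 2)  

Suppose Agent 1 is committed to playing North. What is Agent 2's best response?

South

With Agent 1 fixed at North, Agent 2's payoffs are: North → 5, South → 8, East → 4.
The maximum is 8, achieved by South.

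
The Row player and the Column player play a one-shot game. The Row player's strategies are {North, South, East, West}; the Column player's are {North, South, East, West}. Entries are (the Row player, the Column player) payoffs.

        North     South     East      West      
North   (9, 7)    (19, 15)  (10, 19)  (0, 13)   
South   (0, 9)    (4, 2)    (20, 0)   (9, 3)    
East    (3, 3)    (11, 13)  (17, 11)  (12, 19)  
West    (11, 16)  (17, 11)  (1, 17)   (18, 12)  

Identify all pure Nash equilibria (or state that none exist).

Check mutual best responses: a cell is a NE iff neither player can gain by unilaterally deviating.
The Row player's best responses — vs North: West (payoff 11); vs South: North (payoff 19); vs East: South (payoff 20); vs West: West (payoff 18).
The Column player's best responses — vs North: East (payoff 19); vs South: North (payoff 9); vs East: West (payoff 19); vs West: East (payoff 17).
No cell has both players best-responding. For instance, the Row player's best reply to West is West, but against West the Column player prefers East over West.

No pure-strategy Nash equilibrium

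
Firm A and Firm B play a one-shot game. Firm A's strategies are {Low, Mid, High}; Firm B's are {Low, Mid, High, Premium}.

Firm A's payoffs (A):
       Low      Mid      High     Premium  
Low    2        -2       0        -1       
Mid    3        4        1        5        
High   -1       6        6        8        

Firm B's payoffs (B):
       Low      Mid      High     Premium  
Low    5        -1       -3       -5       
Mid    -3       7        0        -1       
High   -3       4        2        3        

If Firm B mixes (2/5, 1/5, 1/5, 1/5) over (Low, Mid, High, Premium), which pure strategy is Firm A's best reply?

Firm A's best reply maximizes expected payoff against the mix.
Low: (2/5)·2 + (1/5)·(-2) + (1/5)·0 + (1/5)·(-1) = 1/5
Mid: (2/5)·3 + (1/5)·4 + (1/5)·1 + (1/5)·5 = 16/5
High: (2/5)·(-1) + (1/5)·6 + (1/5)·6 + (1/5)·8 = 18/5
Highest expected payoff is 18/5, from High.

High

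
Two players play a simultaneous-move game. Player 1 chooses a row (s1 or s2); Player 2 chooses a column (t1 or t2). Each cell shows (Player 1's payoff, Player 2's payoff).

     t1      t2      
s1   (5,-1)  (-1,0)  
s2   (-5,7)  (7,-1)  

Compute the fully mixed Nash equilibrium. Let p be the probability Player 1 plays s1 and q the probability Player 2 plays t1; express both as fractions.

p = 8/9, q = 4/9

In a mixed NE each player is indifferent between their pure strategies, so the opponent's mix sets the indifference.
Player 2 indifferent between t1 and t2: p·(-1) + (1−p)·7 = p·0 + (1−p)·(-1) ⟹ 7 + (-8)p = (-1) + 1p ⟹ p = 8/9.
Player 1 indifferent between s1 and s2: q·5 + (1−q)·(-1) = q·(-5) + (1−q)·7 ⟹ (-1) + 6q = 7 + (-12)q ⟹ q = 4/9.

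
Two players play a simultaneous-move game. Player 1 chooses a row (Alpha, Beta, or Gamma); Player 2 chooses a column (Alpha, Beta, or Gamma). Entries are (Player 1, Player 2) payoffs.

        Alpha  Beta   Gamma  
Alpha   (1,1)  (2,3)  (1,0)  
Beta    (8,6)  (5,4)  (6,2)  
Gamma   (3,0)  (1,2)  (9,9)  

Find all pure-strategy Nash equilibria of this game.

(Beta, Alpha) and (Gamma, Gamma)

A profile is a Nash equilibrium when each player is best-responding to the other.
Player 1's best responses — vs Alpha: Beta (payoff 8); vs Beta: Beta (payoff 5); vs Gamma: Gamma (payoff 9).
Player 2's best responses — vs Alpha: Beta (payoff 3); vs Beta: Alpha (payoff 6); vs Gamma: Gamma (payoff 9).
Mutual best responses occur at (Beta, Alpha) and (Gamma, Gamma); at each, neither player gains by switching.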